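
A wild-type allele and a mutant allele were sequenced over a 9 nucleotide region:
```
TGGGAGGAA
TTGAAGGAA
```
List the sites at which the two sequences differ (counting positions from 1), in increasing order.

Differences at site 2 (G→T), site 4 (G→A).

2, 4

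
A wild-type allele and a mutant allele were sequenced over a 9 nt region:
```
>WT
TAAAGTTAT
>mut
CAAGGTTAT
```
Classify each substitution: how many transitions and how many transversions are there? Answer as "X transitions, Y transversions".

Mismatches (1-based):
base 1: T→C (pyrimidine→pyrimidine, transition)
base 4: A→G (purine→purine, transition)

2 transitions, 0 transversions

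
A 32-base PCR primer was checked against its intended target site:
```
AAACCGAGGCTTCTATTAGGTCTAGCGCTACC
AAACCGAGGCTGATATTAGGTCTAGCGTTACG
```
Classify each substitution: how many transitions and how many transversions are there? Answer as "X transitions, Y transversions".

Transitions (purine↔purine or pyrimidine↔pyrimidine): 28 C→T.
Transversions (purine↔pyrimidine): 12 T→G, 13 C→A, 32 C→G.

1 transition, 3 transversions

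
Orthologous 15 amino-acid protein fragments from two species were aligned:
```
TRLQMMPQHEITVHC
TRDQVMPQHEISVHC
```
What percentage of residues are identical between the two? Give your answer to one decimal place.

Mismatches at positions 3, 5, 12 (1-based): 3 of 15.
Identical positions: 12/15 = 80% → 80.0%.

80.0%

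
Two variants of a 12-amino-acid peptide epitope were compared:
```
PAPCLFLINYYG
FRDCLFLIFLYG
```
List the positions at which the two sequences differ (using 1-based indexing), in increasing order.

1, 2, 3, 9, 10

Differences at position 1 (P→F), position 2 (A→R), position 3 (P→D), position 9 (N→F), position 10 (Y→L).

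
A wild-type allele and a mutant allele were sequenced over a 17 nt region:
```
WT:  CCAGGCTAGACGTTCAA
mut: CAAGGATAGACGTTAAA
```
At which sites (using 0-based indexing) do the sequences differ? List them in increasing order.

1, 5, 14

Scanning 0-based: 1: C/A; 5: C/A; 14: C/A.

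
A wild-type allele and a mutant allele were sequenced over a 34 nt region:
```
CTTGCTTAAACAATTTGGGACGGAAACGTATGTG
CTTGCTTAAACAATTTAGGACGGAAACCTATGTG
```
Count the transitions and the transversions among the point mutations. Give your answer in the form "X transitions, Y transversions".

Transitions (purine↔purine or pyrimidine↔pyrimidine): 17 G→A.
Transversions (purine↔pyrimidine): 28 G→C.

1 transition, 1 transversion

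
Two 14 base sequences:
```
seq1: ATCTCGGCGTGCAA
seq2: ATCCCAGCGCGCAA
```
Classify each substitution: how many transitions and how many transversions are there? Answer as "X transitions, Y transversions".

3 transitions, 0 transversions

Transitions (purine↔purine or pyrimidine↔pyrimidine): 4 T→C, 6 G→A, 10 T→C.
Transversions (purine↔pyrimidine): none.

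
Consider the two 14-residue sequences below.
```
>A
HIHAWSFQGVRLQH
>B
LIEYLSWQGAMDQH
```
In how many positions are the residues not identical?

8

Comparing position by position, 8 positions differ: 1 (H/L), 3 (H/E), 4 (A/Y), 5 (W/L), 7 (F/W), 10 (V/A), 11 (R/M), 12 (L/D).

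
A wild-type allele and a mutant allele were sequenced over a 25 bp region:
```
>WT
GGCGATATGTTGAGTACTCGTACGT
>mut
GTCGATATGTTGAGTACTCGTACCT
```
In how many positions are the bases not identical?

2

The sequences differ at positions 2, 24 (1-based) — 2 in total.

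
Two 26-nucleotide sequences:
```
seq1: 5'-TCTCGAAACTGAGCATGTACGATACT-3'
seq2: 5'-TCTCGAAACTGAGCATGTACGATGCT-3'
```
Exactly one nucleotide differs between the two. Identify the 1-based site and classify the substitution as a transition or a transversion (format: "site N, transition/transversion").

site 24, transition

Site 24 changes A→G. A is a purine and G is a purine, so this is a transition.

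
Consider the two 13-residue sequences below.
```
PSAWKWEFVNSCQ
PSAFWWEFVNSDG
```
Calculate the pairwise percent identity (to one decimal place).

69.2%

4 positions differ (4, 5, 12, 13), so 9 of 13 match: 9/13 = 69.23%.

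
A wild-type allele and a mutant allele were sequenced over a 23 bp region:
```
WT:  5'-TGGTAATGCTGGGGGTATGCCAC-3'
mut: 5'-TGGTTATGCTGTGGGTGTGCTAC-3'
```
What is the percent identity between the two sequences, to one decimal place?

82.6%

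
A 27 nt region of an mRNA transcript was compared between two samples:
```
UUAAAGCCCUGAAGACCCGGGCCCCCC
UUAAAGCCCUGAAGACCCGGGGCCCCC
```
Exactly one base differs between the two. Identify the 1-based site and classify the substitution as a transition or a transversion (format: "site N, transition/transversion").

site 22, transversion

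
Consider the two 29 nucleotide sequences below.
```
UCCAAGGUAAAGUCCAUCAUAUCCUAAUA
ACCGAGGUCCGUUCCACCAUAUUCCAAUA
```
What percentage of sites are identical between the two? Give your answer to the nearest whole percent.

69%

9 positions differ (1, 4, 9, 10, 11, 12, 17, 23, 25), so 20 of 29 match: 20/29 = 68.97%.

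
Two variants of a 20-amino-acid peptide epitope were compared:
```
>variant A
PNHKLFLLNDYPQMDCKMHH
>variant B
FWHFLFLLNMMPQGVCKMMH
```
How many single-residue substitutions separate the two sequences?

8

Comparing position by position, 8 positions differ: 1 (P/F), 2 (N/W), 4 (K/F), 10 (D/M), 11 (Y/M), 14 (M/G), 15 (D/V), 19 (H/M).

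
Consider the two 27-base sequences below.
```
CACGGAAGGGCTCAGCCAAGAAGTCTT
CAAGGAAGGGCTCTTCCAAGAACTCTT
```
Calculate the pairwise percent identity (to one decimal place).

85.2%

4 positions differ (3, 14, 15, 23), so 23 of 27 match: 23/27 = 85.19%.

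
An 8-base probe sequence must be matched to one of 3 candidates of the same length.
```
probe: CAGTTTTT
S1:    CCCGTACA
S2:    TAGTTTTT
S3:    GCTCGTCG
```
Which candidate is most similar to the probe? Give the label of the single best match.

S1 differs at 6 positions; S2 differs at 1 position; S3 differs at 7 positions. The closest is S2.

S2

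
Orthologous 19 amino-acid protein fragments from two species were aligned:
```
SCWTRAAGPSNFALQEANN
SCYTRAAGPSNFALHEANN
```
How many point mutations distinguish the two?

The sequences differ at residues 3, 15 (1-based) — 2 in total.

2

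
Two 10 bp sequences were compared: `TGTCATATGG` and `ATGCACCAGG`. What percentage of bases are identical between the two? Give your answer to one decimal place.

Mismatches at positions 1, 2, 3, 6, 7, 8 (1-based): 6 of 10.
Identical positions: 4/10 = 40% → 40.0%.

40.0%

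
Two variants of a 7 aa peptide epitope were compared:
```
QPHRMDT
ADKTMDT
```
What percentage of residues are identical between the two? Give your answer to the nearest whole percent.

4 positions differ (1, 2, 3, 4), so 3 of 7 match: 3/7 = 42.86%.

43%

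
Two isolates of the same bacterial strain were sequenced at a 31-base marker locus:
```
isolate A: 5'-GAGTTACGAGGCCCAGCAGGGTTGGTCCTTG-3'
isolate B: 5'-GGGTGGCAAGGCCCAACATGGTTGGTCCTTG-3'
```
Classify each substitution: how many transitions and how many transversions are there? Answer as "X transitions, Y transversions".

4 transitions, 2 transversions

Transitions (purine↔purine or pyrimidine↔pyrimidine): 2 A→G, 6 A→G, 8 G→A, 16 G→A.
Transversions (purine↔pyrimidine): 5 T→G, 19 G→T.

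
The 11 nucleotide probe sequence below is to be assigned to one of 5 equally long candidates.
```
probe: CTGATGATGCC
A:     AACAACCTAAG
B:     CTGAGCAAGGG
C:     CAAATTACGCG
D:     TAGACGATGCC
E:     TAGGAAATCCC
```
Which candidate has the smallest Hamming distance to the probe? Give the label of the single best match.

D

Hamming distances to probe — A: 9; B: 5; C: 5; D: 3; E: 6.
Smallest is D with 3 mismatches.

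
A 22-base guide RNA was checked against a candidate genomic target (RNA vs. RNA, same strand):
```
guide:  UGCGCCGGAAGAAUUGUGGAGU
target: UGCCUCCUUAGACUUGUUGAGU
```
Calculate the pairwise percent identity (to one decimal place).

7 positions differ (4, 5, 7, 8, 9, 13, 18), so 15 of 22 match: 15/22 = 68.18%.

68.2%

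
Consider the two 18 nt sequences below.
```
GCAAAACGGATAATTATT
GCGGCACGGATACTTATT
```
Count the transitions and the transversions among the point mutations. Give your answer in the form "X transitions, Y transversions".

Transitions (purine↔purine or pyrimidine↔pyrimidine): 3 A→G, 4 A→G.
Transversions (purine↔pyrimidine): 5 A→C, 13 A→C.

2 transitions, 2 transversions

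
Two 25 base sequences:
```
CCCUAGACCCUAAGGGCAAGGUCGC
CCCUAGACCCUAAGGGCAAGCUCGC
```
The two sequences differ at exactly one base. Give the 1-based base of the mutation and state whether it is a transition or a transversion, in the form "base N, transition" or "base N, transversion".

Base 21 changes G→C. G is a purine and C is a pyrimidine, so this is a transversion.

base 21, transversion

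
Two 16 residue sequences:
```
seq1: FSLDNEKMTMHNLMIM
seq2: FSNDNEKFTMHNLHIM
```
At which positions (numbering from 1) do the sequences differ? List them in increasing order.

3, 8, 14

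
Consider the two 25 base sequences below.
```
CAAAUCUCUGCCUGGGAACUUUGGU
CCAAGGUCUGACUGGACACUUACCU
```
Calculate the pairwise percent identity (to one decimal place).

64.0%

Mismatches at positions 2, 5, 6, 11, 16, 17, 22, 23, 24 (1-based): 9 of 25.
Identical positions: 16/25 = 64% → 64.0%.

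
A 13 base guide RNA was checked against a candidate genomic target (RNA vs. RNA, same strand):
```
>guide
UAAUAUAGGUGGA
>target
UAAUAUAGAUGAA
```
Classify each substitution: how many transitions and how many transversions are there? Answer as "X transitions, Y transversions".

2 transitions, 0 transversions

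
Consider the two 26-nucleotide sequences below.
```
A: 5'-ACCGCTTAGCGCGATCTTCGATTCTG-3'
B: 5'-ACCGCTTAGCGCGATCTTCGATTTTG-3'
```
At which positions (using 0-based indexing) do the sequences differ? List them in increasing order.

23

Differences at position 23 (C→T).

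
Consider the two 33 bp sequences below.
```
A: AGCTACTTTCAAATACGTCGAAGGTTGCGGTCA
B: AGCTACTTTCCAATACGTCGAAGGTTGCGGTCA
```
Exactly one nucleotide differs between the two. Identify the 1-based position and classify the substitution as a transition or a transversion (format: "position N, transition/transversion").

Position 11 changes A→C. A is a purine and C is a pyrimidine, so this is a transversion.

position 11, transversion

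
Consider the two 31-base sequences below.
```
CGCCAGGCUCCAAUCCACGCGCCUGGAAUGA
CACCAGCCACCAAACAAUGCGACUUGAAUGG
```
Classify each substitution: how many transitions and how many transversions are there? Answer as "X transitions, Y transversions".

3 transitions, 6 transversions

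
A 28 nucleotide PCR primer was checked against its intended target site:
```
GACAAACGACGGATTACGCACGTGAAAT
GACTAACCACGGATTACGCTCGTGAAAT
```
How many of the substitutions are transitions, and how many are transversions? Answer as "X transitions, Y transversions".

0 transitions, 3 transversions

Mismatches (1-based):
base 4: A→T (purine→pyrimidine, transversion)
base 8: G→C (purine→pyrimidine, transversion)
base 20: A→T (purine→pyrimidine, transversion)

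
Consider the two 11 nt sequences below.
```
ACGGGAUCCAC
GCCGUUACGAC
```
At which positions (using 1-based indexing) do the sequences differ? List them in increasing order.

Scanning 1-based: 1: A/G; 3: G/C; 5: G/U; 6: A/U; 7: U/A; 9: C/G.

1, 3, 5, 6, 7, 9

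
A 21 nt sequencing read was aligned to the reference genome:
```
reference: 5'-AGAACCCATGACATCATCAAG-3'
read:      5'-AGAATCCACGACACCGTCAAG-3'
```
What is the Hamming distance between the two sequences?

The sequences differ at sites 5, 9, 14, 16 (1-based) — 4 in total.

4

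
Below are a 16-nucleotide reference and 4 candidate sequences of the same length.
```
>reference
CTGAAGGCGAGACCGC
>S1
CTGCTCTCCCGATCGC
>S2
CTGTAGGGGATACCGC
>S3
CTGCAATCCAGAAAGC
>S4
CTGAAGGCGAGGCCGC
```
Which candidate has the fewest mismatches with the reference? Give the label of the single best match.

S4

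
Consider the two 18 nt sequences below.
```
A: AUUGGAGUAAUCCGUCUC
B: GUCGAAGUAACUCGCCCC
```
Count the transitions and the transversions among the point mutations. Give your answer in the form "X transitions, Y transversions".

Mismatches (1-based):
position 1: A→G (purine→purine, transition)
position 3: U→C (pyrimidine→pyrimidine, transition)
position 5: G→A (purine→purine, transition)
position 11: U→C (pyrimidine→pyrimidine, transition)
position 12: C→U (pyrimidine→pyrimidine, transition)
position 15: U→C (pyrimidine→pyrimidine, transition)
position 17: U→C (pyrimidine→pyrimidine, transition)

7 transitions, 0 transversions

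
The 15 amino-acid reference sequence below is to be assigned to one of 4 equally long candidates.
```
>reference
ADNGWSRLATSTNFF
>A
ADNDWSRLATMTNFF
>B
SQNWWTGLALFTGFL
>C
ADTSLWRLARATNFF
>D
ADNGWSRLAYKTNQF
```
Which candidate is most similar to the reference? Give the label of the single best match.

A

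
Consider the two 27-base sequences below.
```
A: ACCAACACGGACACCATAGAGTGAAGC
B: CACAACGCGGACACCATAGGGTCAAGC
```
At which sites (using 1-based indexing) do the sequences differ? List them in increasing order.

1, 2, 7, 20, 23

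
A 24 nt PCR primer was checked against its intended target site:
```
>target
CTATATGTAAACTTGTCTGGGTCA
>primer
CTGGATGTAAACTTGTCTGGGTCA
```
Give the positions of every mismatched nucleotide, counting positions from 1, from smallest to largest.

Differences at position 3 (A→G), position 4 (T→G).

3, 4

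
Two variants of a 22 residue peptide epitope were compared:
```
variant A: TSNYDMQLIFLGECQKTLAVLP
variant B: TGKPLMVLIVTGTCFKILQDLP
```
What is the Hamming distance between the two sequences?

12

Comparing position by position, 12 positions differ: 2 (S/G), 3 (N/K), 4 (Y/P), 5 (D/L), 7 (Q/V), 10 (F/V), 11 (L/T), 13 (E/T), 15 (Q/F), 17 (T/I), 19 (A/Q), 20 (V/D).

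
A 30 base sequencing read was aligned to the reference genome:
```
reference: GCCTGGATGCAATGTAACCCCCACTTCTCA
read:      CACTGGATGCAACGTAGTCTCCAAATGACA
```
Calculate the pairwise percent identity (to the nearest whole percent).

67%

10 positions differ (1, 2, 13, 17, 18, 20, 24, 25, 27, 28), so 20 of 30 match: 20/30 = 66.67%.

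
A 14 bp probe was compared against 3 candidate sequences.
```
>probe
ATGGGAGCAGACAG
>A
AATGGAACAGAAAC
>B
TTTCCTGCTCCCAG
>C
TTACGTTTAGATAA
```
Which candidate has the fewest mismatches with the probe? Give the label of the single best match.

Hamming distances to probe — A: 5; B: 8; C: 8.
Smallest is A with 5 mismatches.

A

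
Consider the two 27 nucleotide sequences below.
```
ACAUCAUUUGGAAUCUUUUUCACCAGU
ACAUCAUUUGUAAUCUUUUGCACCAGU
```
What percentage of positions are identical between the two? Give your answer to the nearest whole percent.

Mismatches at positions 11, 20 (1-based): 2 of 27.
Identical positions: 25/27 = 92.59% → 93%.

93%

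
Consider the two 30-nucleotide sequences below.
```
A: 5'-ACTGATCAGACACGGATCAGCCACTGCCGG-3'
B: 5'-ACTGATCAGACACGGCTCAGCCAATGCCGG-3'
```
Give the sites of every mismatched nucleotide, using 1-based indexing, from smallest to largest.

Differences at site 16 (A→C), site 24 (C→A).

16, 24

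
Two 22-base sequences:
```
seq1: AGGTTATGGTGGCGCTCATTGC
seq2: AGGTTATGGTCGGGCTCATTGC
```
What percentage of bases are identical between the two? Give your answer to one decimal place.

90.9%

Mismatches at positions 11, 13 (1-based): 2 of 22.
Identical positions: 20/22 = 90.91% → 90.9%.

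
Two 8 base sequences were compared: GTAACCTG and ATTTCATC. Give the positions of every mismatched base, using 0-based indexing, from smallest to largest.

Differences at position 0 (G→A), position 2 (A→T), position 3 (A→T), position 5 (C→A), position 7 (G→C).

0, 2, 3, 5, 7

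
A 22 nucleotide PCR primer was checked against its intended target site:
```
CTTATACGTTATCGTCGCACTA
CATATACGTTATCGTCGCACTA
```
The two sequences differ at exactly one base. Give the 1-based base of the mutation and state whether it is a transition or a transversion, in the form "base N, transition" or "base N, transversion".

base 2, transversion

The sequences differ only at base 2: T→A (pyrimidine→purine), a transversion.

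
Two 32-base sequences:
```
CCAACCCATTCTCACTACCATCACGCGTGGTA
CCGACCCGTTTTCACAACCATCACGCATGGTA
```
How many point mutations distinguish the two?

The sequences differ at sites 3, 8, 11, 16, 27 (1-based) — 5 in total.

5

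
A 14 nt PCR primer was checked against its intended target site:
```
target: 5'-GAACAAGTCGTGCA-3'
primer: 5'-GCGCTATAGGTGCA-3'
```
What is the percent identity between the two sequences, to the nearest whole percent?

6 positions differ (2, 3, 5, 7, 8, 9), so 8 of 14 match: 8/14 = 57.14%.

57%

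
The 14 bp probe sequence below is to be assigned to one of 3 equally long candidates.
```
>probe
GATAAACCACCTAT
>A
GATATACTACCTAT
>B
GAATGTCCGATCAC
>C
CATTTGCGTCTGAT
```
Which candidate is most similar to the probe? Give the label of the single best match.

Hamming distances to probe — A: 2; B: 9; C: 8.
Smallest is A with 2 mismatches.

A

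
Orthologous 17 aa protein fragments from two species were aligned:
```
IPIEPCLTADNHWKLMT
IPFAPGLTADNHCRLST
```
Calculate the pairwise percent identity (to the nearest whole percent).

Mismatches at positions 3, 4, 6, 13, 14, 16 (1-based): 6 of 17.
Identical positions: 11/17 = 64.71% → 65%.

65%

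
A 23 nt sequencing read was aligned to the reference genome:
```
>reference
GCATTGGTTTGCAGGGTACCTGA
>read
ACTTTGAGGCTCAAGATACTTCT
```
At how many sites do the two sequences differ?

12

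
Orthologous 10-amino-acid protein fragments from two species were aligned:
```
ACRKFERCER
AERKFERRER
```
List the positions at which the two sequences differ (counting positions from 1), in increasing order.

2, 8

Scanning 1-based: 2: C/E; 8: C/R.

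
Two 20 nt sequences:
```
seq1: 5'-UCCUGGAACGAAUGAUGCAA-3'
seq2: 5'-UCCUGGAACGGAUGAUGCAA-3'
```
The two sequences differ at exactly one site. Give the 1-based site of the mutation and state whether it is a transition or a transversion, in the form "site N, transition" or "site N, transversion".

site 11, transition

The sequences differ only at site 11: A→G (purine→purine), a transition.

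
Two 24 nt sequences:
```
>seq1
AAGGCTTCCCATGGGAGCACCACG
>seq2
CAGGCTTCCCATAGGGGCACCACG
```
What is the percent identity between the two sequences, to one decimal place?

3 positions differ (1, 13, 16), so 21 of 24 match: 21/24 = 87.5%.

87.5%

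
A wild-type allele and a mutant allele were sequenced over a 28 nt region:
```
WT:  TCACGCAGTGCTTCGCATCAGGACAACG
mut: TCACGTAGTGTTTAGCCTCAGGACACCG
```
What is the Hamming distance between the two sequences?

Comparing position by position, 5 sites differ: 6 (C/T), 11 (C/T), 14 (C/A), 17 (A/C), 26 (A/C).

5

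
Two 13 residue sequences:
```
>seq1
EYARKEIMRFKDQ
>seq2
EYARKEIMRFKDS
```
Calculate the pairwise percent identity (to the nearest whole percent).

1 position differs (13), so 12 of 13 match: 12/13 = 92.31%.

92%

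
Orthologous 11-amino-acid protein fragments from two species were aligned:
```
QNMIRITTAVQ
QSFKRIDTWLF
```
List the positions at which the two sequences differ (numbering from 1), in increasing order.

Differences at position 2 (N→S), position 3 (M→F), position 4 (I→K), position 7 (T→D), position 9 (A→W), position 10 (V→L), position 11 (Q→F).

2, 3, 4, 7, 9, 10, 11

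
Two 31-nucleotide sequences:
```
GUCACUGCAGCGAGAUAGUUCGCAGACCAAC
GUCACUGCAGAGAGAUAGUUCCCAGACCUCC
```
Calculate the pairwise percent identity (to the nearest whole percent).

Mismatches at positions 11, 22, 29, 30 (1-based): 4 of 31.
Identical positions: 27/31 = 87.1% → 87%.

87%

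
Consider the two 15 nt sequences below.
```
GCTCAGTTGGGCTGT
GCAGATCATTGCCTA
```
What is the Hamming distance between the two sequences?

10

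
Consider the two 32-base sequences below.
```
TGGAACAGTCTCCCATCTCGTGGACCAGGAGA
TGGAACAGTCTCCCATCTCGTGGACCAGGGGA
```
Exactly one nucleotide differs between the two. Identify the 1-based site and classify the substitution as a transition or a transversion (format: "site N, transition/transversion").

site 30, transition

The sequences differ only at site 30: A→G (purine→purine), a transition.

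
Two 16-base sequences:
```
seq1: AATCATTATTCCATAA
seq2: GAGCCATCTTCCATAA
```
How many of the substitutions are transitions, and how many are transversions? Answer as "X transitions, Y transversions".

1 transition, 4 transversions

Transitions (purine↔purine or pyrimidine↔pyrimidine): 1 A→G.
Transversions (purine↔pyrimidine): 3 T→G, 5 A→C, 6 T→A, 8 A→C.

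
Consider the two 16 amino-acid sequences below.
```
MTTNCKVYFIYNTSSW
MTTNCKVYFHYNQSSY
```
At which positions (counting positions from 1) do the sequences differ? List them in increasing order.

10, 13, 16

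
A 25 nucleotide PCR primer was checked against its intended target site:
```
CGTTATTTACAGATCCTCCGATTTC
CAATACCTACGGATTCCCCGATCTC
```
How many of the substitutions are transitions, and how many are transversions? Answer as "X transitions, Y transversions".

Mismatches (1-based):
position 2: G→A (purine→purine, transition)
position 3: T→A (pyrimidine→purine, transversion)
position 6: T→C (pyrimidine→pyrimidine, transition)
position 7: T→C (pyrimidine→pyrimidine, transition)
position 11: A→G (purine→purine, transition)
position 15: C→T (pyrimidine→pyrimidine, transition)
position 17: T→C (pyrimidine→pyrimidine, transition)
position 23: T→C (pyrimidine→pyrimidine, transition)

7 transitions, 1 transversion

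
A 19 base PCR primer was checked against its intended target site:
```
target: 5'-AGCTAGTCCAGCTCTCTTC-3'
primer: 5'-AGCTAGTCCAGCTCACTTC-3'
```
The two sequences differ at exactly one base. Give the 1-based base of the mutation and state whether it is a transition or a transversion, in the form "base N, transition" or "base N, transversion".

base 15, transversion

The sequences differ only at base 15: T→A (pyrimidine→purine), a transversion.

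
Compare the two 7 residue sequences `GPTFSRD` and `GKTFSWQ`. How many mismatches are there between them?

3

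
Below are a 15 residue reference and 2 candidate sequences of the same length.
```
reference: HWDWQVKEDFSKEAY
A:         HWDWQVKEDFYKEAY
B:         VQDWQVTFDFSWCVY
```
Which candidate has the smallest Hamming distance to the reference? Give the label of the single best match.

A differs at 1 position; B differs at 7 positions. The closest is A.

A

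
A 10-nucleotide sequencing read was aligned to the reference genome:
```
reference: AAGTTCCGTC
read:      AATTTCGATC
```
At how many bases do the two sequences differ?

3

The sequences differ at bases 3, 7, 8 (1-based) — 3 in total.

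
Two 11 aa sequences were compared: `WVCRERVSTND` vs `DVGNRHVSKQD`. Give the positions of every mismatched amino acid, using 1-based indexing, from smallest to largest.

1, 3, 4, 5, 6, 9, 10

Scanning 1-based: 1: W/D; 3: C/G; 4: R/N; 5: E/R; 6: R/H; 9: T/K; 10: N/Q.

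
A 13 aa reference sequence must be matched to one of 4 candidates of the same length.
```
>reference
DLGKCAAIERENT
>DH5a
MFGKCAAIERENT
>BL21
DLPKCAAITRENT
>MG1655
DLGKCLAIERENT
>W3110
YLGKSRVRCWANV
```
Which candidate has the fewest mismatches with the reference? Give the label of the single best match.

Hamming distances to reference — DH5a: 2; BL21: 2; MG1655: 1; W3110: 9.
Smallest is MG1655 with 1 mismatch.

MG1655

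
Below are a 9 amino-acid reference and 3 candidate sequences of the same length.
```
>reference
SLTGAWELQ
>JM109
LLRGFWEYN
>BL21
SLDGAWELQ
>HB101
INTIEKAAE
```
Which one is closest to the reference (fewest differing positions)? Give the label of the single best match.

Hamming distances to reference — JM109: 5; BL21: 1; HB101: 8.
Smallest is BL21 with 1 mismatch.

BL21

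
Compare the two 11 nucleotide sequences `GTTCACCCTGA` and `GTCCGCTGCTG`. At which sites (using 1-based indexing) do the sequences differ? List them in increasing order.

Scanning 1-based: 3: T/C; 5: A/G; 7: C/T; 8: C/G; 9: T/C; 10: G/T; 11: A/G.

3, 5, 7, 8, 9, 10, 11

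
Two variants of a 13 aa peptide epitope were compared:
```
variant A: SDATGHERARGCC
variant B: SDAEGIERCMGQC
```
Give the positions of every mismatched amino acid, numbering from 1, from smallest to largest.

4, 6, 9, 10, 12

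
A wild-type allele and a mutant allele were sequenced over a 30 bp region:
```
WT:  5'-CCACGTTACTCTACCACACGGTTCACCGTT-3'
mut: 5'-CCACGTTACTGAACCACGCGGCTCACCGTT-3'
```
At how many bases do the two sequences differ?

Mismatches (1-based): base 11: C→G; base 12: T→A; base 18: A→G; base 22: T→C.

4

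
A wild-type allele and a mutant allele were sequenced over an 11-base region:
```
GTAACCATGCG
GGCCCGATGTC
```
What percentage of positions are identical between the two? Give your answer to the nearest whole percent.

Mismatches at positions 2, 3, 4, 6, 10, 11 (1-based): 6 of 11.
Identical positions: 5/11 = 45.45% → 45%.

45%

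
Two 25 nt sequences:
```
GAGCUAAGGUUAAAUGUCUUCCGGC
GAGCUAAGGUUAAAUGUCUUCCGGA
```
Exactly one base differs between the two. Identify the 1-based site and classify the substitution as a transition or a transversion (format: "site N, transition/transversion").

site 25, transversion

The sequences differ only at site 25: C→A (pyrimidine→purine), a transversion.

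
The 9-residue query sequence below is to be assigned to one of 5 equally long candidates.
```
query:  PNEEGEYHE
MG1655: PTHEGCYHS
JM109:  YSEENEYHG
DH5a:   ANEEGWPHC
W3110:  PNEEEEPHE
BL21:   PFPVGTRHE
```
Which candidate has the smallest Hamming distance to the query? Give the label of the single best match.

Hamming distances to query — MG1655: 4; JM109: 4; DH5a: 4; W3110: 2; BL21: 5.
Smallest is W3110 with 2 mismatches.

W3110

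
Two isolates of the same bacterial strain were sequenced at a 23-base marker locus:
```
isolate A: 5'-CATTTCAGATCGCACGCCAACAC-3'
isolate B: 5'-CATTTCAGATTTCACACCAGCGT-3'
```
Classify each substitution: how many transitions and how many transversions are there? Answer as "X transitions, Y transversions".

5 transitions, 1 transversion

Mismatches (1-based):
site 11: C→T (pyrimidine→pyrimidine, transition)
site 12: G→T (purine→pyrimidine, transversion)
site 16: G→A (purine→purine, transition)
site 20: A→G (purine→purine, transition)
site 22: A→G (purine→purine, transition)
site 23: C→T (pyrimidine→pyrimidine, transition)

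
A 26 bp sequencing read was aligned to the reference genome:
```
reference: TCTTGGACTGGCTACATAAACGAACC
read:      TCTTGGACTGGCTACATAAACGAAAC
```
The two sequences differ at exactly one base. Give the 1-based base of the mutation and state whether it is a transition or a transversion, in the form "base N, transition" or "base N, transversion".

base 25, transversion

The sequences differ only at base 25: C→A (pyrimidine→purine), a transversion.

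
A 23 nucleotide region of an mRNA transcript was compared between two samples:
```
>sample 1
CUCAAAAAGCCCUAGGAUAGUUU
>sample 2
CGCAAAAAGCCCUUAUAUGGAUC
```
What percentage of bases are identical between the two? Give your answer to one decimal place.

Mismatches at positions 2, 14, 15, 16, 19, 21, 23 (1-based): 7 of 23.
Identical positions: 16/23 = 69.57% → 69.6%.

69.6%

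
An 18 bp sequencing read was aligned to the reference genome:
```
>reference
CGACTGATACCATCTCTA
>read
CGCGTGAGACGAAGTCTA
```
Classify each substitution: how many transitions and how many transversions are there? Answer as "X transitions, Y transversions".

Mismatches (1-based):
base 3: A→C (purine→pyrimidine, transversion)
base 4: C→G (pyrimidine→purine, transversion)
base 8: T→G (pyrimidine→purine, transversion)
base 11: C→G (pyrimidine→purine, transversion)
base 13: T→A (pyrimidine→purine, transversion)
base 14: C→G (pyrimidine→purine, transversion)

0 transitions, 6 transversions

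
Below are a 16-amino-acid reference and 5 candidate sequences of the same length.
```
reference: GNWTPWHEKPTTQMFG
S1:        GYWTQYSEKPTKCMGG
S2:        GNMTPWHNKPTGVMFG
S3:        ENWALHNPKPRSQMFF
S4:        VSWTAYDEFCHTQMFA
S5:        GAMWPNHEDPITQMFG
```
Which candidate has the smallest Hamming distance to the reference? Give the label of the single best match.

S1 differs at 7 residues; S2 differs at 4 residues; S3 differs at 9 residues; S4 differs at 9 residues; S5 differs at 6 residues. The closest is S2.

S2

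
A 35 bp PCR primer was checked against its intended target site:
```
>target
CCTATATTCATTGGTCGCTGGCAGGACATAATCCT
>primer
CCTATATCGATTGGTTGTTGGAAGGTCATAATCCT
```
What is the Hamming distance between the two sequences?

6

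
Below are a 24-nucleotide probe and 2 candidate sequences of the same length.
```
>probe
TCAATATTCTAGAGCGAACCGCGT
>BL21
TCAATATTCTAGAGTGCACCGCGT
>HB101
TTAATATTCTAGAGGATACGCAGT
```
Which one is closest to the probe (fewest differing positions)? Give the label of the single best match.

BL21 differs at 2 positions; HB101 differs at 7 positions. The closest is BL21.

BL21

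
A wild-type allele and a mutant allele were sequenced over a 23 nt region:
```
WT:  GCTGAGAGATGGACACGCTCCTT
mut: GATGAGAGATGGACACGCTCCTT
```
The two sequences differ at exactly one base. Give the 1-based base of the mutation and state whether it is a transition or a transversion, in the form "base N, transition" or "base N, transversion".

The sequences differ only at base 2: C→A (pyrimidine→purine), a transversion.

base 2, transversion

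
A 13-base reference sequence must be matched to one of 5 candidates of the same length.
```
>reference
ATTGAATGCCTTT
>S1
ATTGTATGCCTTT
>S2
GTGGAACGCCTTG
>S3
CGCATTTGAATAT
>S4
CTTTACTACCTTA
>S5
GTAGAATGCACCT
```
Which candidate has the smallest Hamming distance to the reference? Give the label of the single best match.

S1

S1 differs at 1 position; S2 differs at 4 positions; S3 differs at 9 positions; S4 differs at 5 positions; S5 differs at 5 positions. The closest is S1.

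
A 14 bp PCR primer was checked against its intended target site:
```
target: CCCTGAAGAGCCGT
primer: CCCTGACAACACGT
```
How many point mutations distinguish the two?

4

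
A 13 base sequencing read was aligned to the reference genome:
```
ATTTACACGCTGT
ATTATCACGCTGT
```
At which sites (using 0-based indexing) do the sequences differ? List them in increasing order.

3, 4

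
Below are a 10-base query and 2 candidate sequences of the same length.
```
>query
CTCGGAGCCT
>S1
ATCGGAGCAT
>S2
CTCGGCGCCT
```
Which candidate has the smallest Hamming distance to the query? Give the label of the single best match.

S2

S1 differs at 2 positions; S2 differs at 1 position. The closest is S2.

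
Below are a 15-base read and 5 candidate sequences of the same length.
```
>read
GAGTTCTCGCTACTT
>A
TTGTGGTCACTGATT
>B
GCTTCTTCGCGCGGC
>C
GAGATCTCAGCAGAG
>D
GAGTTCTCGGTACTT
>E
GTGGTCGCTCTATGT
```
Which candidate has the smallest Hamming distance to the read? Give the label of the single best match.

D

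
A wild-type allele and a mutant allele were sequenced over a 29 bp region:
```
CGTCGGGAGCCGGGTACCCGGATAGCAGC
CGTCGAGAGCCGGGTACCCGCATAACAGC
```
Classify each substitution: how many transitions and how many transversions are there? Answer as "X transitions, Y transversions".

2 transitions, 1 transversion

Mismatches (1-based):
site 6: G→A (purine→purine, transition)
site 21: G→C (purine→pyrimidine, transversion)
site 25: G→A (purine→purine, transition)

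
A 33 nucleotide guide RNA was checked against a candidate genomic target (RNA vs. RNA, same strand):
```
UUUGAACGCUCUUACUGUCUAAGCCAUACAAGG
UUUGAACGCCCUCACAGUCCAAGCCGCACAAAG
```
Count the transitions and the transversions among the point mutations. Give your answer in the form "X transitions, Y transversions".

6 transitions, 1 transversion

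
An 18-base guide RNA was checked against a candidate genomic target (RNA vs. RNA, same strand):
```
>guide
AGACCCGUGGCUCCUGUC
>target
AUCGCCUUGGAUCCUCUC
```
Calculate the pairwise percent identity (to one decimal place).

6 positions differ (2, 3, 4, 7, 11, 16), so 12 of 18 match: 12/18 = 66.67%.

66.7%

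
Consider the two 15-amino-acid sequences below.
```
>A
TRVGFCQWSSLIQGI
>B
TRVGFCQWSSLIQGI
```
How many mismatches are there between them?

No positions differ; the sequences are identical.

0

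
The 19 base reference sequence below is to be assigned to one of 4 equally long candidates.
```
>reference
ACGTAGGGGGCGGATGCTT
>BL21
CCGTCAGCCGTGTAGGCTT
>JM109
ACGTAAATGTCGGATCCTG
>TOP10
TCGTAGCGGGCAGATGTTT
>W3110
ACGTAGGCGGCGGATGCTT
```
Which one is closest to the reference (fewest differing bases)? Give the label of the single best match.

BL21 differs at 8 bases; JM109 differs at 6 bases; TOP10 differs at 4 bases; W3110 differs at 1 base. The closest is W3110.

W3110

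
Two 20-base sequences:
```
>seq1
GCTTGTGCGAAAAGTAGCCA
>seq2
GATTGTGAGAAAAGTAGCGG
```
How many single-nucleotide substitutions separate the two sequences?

4

Mismatches (1-based): position 2: C→A; position 8: C→A; position 19: C→G; position 20: A→G.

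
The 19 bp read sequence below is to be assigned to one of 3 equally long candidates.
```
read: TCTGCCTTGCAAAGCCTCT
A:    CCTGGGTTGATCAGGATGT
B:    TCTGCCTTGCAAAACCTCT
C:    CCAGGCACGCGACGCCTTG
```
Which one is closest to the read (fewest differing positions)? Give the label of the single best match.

Hamming distances to read — A: 9; B: 1; C: 9.
Smallest is B with 1 mismatch.

B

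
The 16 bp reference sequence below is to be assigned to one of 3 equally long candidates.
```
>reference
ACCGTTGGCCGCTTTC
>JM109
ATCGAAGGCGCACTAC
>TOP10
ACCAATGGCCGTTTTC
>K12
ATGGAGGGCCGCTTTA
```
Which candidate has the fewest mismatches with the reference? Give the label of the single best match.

JM109 differs at 8 sites; TOP10 differs at 3 sites; K12 differs at 5 sites. The closest is TOP10.

TOP10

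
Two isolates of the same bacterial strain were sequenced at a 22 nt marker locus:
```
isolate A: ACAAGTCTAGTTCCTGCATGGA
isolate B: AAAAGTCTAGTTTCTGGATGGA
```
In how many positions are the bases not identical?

The sequences differ at positions 2, 13, 17 (1-based) — 3 in total.

3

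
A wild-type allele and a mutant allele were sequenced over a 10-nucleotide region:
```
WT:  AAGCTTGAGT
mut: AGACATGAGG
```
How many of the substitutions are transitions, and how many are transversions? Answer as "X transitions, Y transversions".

2 transitions, 2 transversions

Mismatches (1-based):
position 2: A→G (purine→purine, transition)
position 3: G→A (purine→purine, transition)
position 5: T→A (pyrimidine→purine, transversion)
position 10: T→G (pyrimidine→purine, transversion)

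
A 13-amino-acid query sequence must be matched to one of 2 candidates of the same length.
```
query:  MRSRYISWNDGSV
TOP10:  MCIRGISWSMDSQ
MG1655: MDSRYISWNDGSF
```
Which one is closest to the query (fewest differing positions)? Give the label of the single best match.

TOP10 differs at 7 positions; MG1655 differs at 2 positions. The closest is MG1655.

MG1655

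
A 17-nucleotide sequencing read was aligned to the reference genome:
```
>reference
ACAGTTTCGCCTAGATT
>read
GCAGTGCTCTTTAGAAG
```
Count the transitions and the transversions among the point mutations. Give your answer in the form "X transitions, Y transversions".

5 transitions, 4 transversions

Mismatches (1-based):
base 1: A→G (purine→purine, transition)
base 6: T→G (pyrimidine→purine, transversion)
base 7: T→C (pyrimidine→pyrimidine, transition)
base 8: C→T (pyrimidine→pyrimidine, transition)
base 9: G→C (purine→pyrimidine, transversion)
base 10: C→T (pyrimidine→pyrimidine, transition)
base 11: C→T (pyrimidine→pyrimidine, transition)
base 16: T→A (pyrimidine→purine, transversion)
base 17: T→G (pyrimidine→purine, transversion)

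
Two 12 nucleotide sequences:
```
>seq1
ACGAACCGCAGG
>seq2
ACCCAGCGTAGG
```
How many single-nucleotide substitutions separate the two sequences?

The sequences differ at positions 3, 4, 6, 9 (1-based) — 4 in total.

4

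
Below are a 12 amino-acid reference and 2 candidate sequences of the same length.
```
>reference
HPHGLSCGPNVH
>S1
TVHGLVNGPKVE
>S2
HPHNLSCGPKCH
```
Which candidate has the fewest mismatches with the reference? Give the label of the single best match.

S2

Hamming distances to reference — S1: 6; S2: 3.
Smallest is S2 with 3 mismatches.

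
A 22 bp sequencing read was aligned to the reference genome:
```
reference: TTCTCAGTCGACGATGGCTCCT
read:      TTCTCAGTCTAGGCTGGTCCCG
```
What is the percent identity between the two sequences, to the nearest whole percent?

Mismatches at positions 10, 12, 14, 18, 19, 22 (1-based): 6 of 22.
Identical positions: 16/22 = 72.73% → 73%.

73%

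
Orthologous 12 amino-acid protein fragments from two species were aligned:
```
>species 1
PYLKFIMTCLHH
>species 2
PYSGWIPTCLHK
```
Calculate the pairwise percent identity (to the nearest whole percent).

58%

Mismatches at positions 3, 4, 5, 7, 12 (1-based): 5 of 12.
Identical positions: 7/12 = 58.33% → 58%.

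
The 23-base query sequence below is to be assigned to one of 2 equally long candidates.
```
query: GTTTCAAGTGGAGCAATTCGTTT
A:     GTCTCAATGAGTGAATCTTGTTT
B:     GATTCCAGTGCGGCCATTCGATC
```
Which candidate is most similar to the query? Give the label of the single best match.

Hamming distances to query — A: 9; B: 7.
Smallest is B with 7 mismatches.

B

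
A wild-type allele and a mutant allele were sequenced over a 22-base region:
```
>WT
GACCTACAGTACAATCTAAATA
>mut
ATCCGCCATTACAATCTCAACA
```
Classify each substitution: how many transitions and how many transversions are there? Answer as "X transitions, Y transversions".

2 transitions, 5 transversions

Mismatches (1-based):
site 1: G→A (purine→purine, transition)
site 2: A→T (purine→pyrimidine, transversion)
site 5: T→G (pyrimidine→purine, transversion)
site 6: A→C (purine→pyrimidine, transversion)
site 9: G→T (purine→pyrimidine, transversion)
site 18: A→C (purine→pyrimidine, transversion)
site 21: T→C (pyrimidine→pyrimidine, transition)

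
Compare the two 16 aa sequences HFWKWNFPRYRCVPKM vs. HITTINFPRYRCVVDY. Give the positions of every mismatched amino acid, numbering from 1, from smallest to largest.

Differences at position 2 (F→I), position 3 (W→T), position 4 (K→T), position 5 (W→I), position 14 (P→V), position 15 (K→D), position 16 (M→Y).

2, 3, 4, 5, 14, 15, 16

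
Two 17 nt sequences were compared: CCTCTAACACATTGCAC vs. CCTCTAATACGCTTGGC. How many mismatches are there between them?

6

Mismatches (1-based): position 8: C→T; position 11: A→G; position 12: T→C; position 14: G→T; position 15: C→G; position 16: A→G.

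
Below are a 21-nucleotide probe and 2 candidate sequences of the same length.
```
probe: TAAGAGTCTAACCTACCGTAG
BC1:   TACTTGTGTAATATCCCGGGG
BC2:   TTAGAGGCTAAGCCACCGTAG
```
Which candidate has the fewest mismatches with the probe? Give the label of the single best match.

BC2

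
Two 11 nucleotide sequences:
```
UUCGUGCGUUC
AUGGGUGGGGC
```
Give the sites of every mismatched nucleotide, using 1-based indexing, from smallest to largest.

Differences at site 1 (U→A), site 3 (C→G), site 5 (U→G), site 6 (G→U), site 7 (C→G), site 9 (U→G), site 10 (U→G).

1, 3, 5, 6, 7, 9, 10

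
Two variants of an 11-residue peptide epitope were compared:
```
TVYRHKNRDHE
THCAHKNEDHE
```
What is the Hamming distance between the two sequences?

4

Comparing position by position, 4 positions differ: 2 (V/H), 3 (Y/C), 4 (R/A), 8 (R/E).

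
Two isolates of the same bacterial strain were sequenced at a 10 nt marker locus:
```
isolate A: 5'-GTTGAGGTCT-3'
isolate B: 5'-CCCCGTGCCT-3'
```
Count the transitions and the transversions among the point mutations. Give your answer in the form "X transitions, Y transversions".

Mismatches (1-based):
site 1: G→C (purine→pyrimidine, transversion)
site 2: T→C (pyrimidine→pyrimidine, transition)
site 3: T→C (pyrimidine→pyrimidine, transition)
site 4: G→C (purine→pyrimidine, transversion)
site 5: A→G (purine→purine, transition)
site 6: G→T (purine→pyrimidine, transversion)
site 8: T→C (pyrimidine→pyrimidine, transition)

4 transitions, 3 transversions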